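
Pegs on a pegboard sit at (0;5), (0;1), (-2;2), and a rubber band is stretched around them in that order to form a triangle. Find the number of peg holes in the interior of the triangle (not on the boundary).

2

By the shoelace formula, twice the signed area is |[0·1 − 0·5] + [0·2 − (-2)·1] + [(-2)·5 − 0·2]| = 8, so the area is 4.
Summing gcd(|Δx|,|Δy|) over the edges gives the boundary count: gcd(0,4) + gcd(2,1) + gcd(2,3) = 4+1+1 = 6.
By Pick's theorem A = I + B/2 − 1, so I = 4 − 6/2 + 1 = 2.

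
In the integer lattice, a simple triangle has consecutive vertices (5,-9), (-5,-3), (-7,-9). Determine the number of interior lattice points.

29

The shoelace formula gives twice the area as |(5·(-3) − (-5)·(-9)) + ((-5)·(-9) − (-7)·(-3)) + ((-7)·(-9) − 5·(-9))| = 72, so the area is 36.
The number of boundary lattice points is Σ gcd(|Δx|,|Δy|) = gcd(10,6) + gcd(2,6) + gcd(12,0) = 2+2+12 = 16.
By Pick's theorem A = I + B/2 − 1, so I = 36 − 16/2 + 1 = 29.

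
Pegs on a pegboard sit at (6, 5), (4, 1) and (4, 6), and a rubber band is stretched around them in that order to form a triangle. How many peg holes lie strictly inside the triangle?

Using the shoelace formula, 2A = |[6·1 − 4·5] + [4·6 − 4·1] + [4·5 − 6·6]| = 10, so the area is 5.
Summing gcd(|Δx|,|Δy|) over the edges gives the boundary count: gcd(2,4) + gcd(0,5) + gcd(2,1) = 2+5+1 = 8.
By Pick's theorem A = I + B/2 − 1, so I = 5 − 8/2 + 1 = 2.

2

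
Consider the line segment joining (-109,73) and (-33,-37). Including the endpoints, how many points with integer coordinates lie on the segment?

3

The number of lattice points on a segment between lattice points is gcd(|Δx|,|Δy|) + 1 = gcd(76,110) + 1 = 2 + 1 = 3.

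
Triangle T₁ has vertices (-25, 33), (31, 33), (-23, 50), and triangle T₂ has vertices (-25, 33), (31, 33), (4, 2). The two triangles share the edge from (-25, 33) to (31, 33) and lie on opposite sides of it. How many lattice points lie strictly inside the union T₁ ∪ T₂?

1343

The union is the simple quadrilateral with vertices (-25, 33), (-23, 50), (31, 33), (4, 2) in order.
By the shoelace formula, twice the signed area is |((-25)·50 − (-23)·33) + ((-23)·33 − 31·50) + (31·2 − 4·33) + (4·33 − (-25)·2)| = 2688, so the area is 1344.
Along each edge there are gcd(|Δx|,|Δy|)+1 lattice points, so counting each shared vertex once the boundary has gcd(2,17) + gcd(54,17) + gcd(27,31) + gcd(29,31) = 1+1+1+1 = 4.
By Pick's theorem I = A − B/2 + 1 = 1344 − 4/2 + 1 = 1343.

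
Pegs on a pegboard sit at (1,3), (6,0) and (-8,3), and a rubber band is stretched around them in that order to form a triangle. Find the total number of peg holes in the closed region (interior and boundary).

20

Using the shoelace formula, 2A = |[1·0 − 6·3] + [6·3 − (-8)·0] + [(-8)·3 − 1·3]| = 27, so the area is 13.5.
Along each edge there are gcd(|Δx|,|Δy|)+1 lattice points, so counting each shared vertex once the boundary has gcd(5,3) + gcd(14,3) + gcd(9,0) = 1+1+9 = 11.
Pick's theorem gives I = A − B/2 + 1 = 13.5 − 11/2 + 1 = 9, so the closed region contains I + B = 9 + 11 = 20 lattice points.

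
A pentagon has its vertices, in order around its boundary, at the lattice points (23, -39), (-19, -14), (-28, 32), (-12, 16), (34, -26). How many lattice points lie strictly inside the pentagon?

The shoelace formula gives twice the area as |(23·(-14) − (-19)·(-39)) + ((-19)·32 − (-28)·(-14)) + ((-28)·16 − (-12)·32) + ((-12)·(-26) − 34·16) + (34·(-39) − 23·(-26))| = 3087, so the area is 3087/2.
The number of boundary lattice points is Σ gcd(|Δx|,|Δy|) = gcd(42,25) + gcd(9,46) + gcd(16,16) + gcd(46,42) + gcd(11,13) = 1+1+16+2+1 = 21.
By Pick's theorem A = I + B/2 − 1, so I = 3087/2 − 21/2 + 1 = 1534.

1534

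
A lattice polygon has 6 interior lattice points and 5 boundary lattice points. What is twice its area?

Pick's theorem states A = I + B/2 − 1, so A = 6 + 5/2 − 1 = 15/2.
Hence 2A = 15.

15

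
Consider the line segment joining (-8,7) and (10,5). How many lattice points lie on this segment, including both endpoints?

3

The number of lattice points on a segment between lattice points is gcd(|Δx|,|Δy|) + 1 = gcd(18,2) + 1 = 2 + 1 = 3.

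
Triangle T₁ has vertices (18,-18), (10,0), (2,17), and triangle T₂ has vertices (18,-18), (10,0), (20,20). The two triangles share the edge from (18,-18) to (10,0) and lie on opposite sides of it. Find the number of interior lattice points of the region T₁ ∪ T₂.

The union is the simple quadrilateral with vertices (18,-18), (2,17), (10,0), (20,20) in order.
The shoelace formula gives twice the area as |(18·17 − 2·(-18)) + (2·0 − 10·17) + (10·20 − 20·0) + (20·(-18) − 18·20)| = 348, so the area is 174.
Along each edge there are gcd(|Δx|,|Δy|)+1 lattice points, so counting each shared vertex once the boundary has gcd(16,35) + gcd(8,17) + gcd(10,20) + gcd(2,38) = 1+1+10+2 = 14.
By Pick's theorem I = A − B/2 + 1 = 174 − 14/2 + 1 = 168.

168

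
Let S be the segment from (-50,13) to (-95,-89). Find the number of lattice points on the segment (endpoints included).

4

The number of lattice points on a segment between lattice points is gcd(|Δx|,|Δy|) + 1 = gcd(45,102) + 1 = 3 + 1 = 4.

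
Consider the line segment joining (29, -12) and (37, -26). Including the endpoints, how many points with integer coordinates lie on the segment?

The number of lattice points on a segment between lattice points is gcd(|Δx|,|Δy|) + 1 = gcd(8,14) + 1 = 2 + 1 = 3.

3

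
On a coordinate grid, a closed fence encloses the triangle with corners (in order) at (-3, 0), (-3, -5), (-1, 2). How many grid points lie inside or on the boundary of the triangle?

10

Using the shoelace formula, 2A = |[(-3)·(-5) − (-3)·0] + [(-3)·2 − (-1)·(-5)] + [(-1)·0 − (-3)·2]| = 10, so the area is 5.
Along each edge there are gcd(|Δx|,|Δy|)+1 lattice points, so counting each shared vertex once the boundary has gcd(0,5) + gcd(2,7) + gcd(2,2) = 5+1+2 = 8.
Pick's theorem gives I = A − B/2 + 1 = 5 − 8/2 + 1 = 2, so the closed region contains I + B = 2 + 8 = 10 lattice points.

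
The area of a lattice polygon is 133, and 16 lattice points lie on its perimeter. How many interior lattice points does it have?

From Pick's theorem, I = A − B/2 + 1 = 133 − 16/2 + 1 = 126.

126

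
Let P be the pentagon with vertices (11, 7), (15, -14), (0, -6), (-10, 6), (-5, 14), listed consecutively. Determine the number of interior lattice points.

Using the shoelace formula, 2A = |(11·(-14) − 15·7) + (15·(-6) − 0·(-14)) + (0·6 − (-10)·(-6)) + ((-10)·14 − (-5)·6) + ((-5)·7 − 11·14)| = 708, so the area is 354.
The number of boundary lattice points is Σ gcd(|Δx|,|Δy|) = gcd(4,21) + gcd(15,8) + gcd(10,12) + gcd(5,8) + gcd(16,7) = 1+1+2+1+1 = 6.
By Pick's theorem A = I + B/2 − 1, so I = 354 − 6/2 + 1 = 352.

352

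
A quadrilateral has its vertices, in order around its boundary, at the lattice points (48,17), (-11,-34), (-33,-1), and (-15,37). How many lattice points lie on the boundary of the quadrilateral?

Summing gcd(|Δx|,|Δy|) over the edges gives the boundary count: gcd(59,51) + gcd(22,33) + gcd(18,38) + gcd(63,20) = 1+11+2+1 = 15.

15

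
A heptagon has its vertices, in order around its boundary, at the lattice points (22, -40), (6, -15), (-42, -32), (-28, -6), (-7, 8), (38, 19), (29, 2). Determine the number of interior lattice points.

By the shoelace formula, twice the signed area is |[22·(-15) − 6·(-40)] + [6·(-32) − (-42)·(-15)] + [(-42)·(-6) − (-28)·(-32)] + [(-28)·8 − (-7)·(-6)] + [(-7)·19 − 38·8] + [38·2 − 29·19] + [29·(-40) − 22·2]| = 3938, so the area is 1969.
The number of boundary lattice points is Σ gcd(|Δx|,|Δy|) = gcd(16,25) + gcd(48,17) + gcd(14,26) + gcd(21,14) + gcd(45,11) + gcd(9,17) + gcd(7,42) = 1+1+2+7+1+1+7 = 20.
By Pick's theorem A = I + B/2 − 1, so I = 1969 − 20/2 + 1 = 1960.

1960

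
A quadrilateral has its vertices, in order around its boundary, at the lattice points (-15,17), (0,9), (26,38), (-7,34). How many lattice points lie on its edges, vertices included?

4

The number of boundary lattice points is Σ gcd(|Δx|,|Δy|) = gcd(15,8) + gcd(26,29) + gcd(33,4) + gcd(8,17) = 1+1+1+1 = 4.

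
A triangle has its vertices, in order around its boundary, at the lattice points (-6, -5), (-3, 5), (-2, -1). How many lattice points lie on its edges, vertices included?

The number of boundary lattice points is Σ gcd(|Δx|,|Δy|) = gcd(3,10) + gcd(1,6) + gcd(4,4) = 1+1+4 = 6.

6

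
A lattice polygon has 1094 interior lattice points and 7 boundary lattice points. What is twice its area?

2193

By Pick's theorem, A = I + B/2 − 1 = 1094 + 7/2 − 1 = 2193/2.
Hence 2A = 2193.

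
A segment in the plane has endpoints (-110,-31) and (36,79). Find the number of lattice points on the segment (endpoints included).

The number of lattice points on a segment between lattice points is gcd(|Δx|,|Δy|) + 1 = gcd(146,110) + 1 = 2 + 1 = 3.

3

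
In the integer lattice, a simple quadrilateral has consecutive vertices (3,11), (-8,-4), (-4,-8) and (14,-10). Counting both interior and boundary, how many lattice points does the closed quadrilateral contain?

235

The shoelace formula gives twice the area as |[3·(-4) − (-8)·11] + [(-8)·(-8) − (-4)·(-4)] + [(-4)·(-10) − 14·(-8)] + [14·11 − 3·(-10)]| = 460, so the area is 230.
Along each edge there are gcd(|Δx|,|Δy|)+1 lattice points, so counting each shared vertex once the boundary has gcd(11,15) + gcd(4,4) + gcd(18,2) + gcd(11,21) = 1+4+2+1 = 8.
Pick's theorem gives I = A − B/2 + 1 = 230 − 8/2 + 1 = 227, so the closed region contains I + B = 227 + 8 = 235 lattice points.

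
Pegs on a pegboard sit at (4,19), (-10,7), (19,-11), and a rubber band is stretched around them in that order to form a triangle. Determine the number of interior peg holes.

Using the shoelace formula, 2A = |[4·7 − (-10)·19] + [(-10)·(-11) − 19·7] + [19·19 − 4·(-11)]| = 600, so the area is 300.
Along each edge there are gcd(|Δx|,|Δy|)+1 lattice points, so counting each shared vertex once the boundary has gcd(14,12) + gcd(29,18) + gcd(15,30) = 2+1+15 = 18.
By Pick's theorem A = I + B/2 − 1, so I = 300 − 18/2 + 1 = 292.

292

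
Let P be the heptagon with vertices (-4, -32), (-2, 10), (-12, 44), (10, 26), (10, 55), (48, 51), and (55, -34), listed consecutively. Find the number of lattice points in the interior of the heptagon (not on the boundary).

By the shoelace formula, twice the signed area is |((-4)·10 − (-2)·(-32)) + ((-2)·44 − (-12)·10) + ((-12)·26 − 10·44) + (10·55 − 10·26) + (10·51 − 48·55) + (48·(-34) − 55·51) + (55·(-32) − (-4)·(-34))| = 8997, so the area is 4498.5.
Summing gcd(|Δx|,|Δy|) over the edges gives the boundary count: gcd(2,42) + gcd(10,34) + gcd(22,18) + gcd(0,29) + gcd(38,4) + gcd(7,85) + gcd(59,2) = 2+2+2+29+2+1+1 = 39.
Pick's theorem gives I = A − B/2 + 1 = 4498.5 − 39/2 + 1 = 4480.

4480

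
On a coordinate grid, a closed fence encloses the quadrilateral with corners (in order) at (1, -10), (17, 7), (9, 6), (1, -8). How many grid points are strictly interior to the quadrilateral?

66

Using the shoelace formula, 2A = |(1·7 − 17·(-10)) + (17·6 − 9·7) + (9·(-8) − 1·6) + (1·(-10) − 1·(-8))| = 136, so the area is 68.
Along each edge there are gcd(|Δx|,|Δy|)+1 lattice points, so counting each shared vertex once the boundary has gcd(16,17) + gcd(8,1) + gcd(8,14) + gcd(0,2) = 1+1+2+2 = 6.
Pick's theorem gives I = A − B/2 + 1 = 68 − 6/2 + 1 = 66.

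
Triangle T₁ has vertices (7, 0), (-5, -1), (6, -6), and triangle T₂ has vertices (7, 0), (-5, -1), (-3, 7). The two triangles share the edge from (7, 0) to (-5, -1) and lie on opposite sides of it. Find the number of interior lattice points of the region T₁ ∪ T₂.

81

The union is the simple quadrilateral with vertices (7, 0), (6, -6), (-5, -1), (-3, 7) in order.
The shoelace formula gives twice the area as |(7·(-6) − 6·0) + (6·(-1) − (-5)·(-6)) + ((-5)·7 − (-3)·(-1)) + ((-3)·0 − 7·7)| = 165, so the area is 165/2.
Along each edge there are gcd(|Δx|,|Δy|)+1 lattice points, so counting each shared vertex once the boundary has gcd(1,6) + gcd(11,5) + gcd(2,8) + gcd(10,7) = 1+1+2+1 = 5.
By Pick's theorem I = A − B/2 + 1 = 165/2 − 5/2 + 1 = 81.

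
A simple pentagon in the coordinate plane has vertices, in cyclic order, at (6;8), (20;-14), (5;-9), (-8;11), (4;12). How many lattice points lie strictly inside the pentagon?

271

By the shoelace formula, twice the signed area is |[6·(-14) − 20·8] + [20·(-9) − 5·(-14)] + [5·11 − (-8)·(-9)] + [(-8)·12 − 4·11] + [4·8 − 6·12]| = 551, so the area is 275.5.
The number of boundary lattice points is Σ gcd(|Δx|,|Δy|) = gcd(14,22) + gcd(15,5) + gcd(13,20) + gcd(12,1) + gcd(2,4) = 2+5+1+1+2 = 11.
By Pick's theorem A = I + B/2 − 1, so I = 275.5 − 11/2 + 1 = 271.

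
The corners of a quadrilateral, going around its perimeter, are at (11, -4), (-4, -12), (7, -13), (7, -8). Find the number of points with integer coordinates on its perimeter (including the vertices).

11

Along each edge there are gcd(|Δx|,|Δy|)+1 lattice points, so counting each shared vertex once the boundary has gcd(15,8) + gcd(11,1) + gcd(0,5) + gcd(4,4) = 1+1+5+4 = 11.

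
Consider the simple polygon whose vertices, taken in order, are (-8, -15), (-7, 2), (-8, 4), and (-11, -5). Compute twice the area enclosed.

76

The shoelace formula gives twice the area as |((-8)·2 − (-7)·(-15)) + ((-7)·4 − (-8)·2) + ((-8)·(-5) − (-11)·4) + ((-11)·(-15) − (-8)·(-5))| = 76, so the area is 38.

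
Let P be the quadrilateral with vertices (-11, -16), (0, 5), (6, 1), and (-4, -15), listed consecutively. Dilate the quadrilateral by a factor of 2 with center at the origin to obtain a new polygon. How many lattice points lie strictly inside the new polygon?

Using the shoelace formula, 2A = |((-11)·5 − 0·(-16)) + (0·1 − 6·5) + (6·(-15) − (-4)·1) + ((-4)·(-16) − (-11)·(-15))| = 272, so the area is 136.
The number of boundary lattice points is Σ gcd(|Δx|,|Δy|) = gcd(11,21) + gcd(6,4) + gcd(10,16) + gcd(7,1) = 1+2+2+1 = 6.
Scaling by 2 multiplies the area by 2² = 4 (so the new area is 544) and multiplies the boundary lattice-point count by 2, giving 12.
By Pick's theorem, the interior count of the dilated polygon is 544 − 12/2 + 1 = 539.

539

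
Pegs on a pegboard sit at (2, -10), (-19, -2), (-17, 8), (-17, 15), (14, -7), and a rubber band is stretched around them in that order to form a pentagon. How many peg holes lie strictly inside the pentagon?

The shoelace formula gives twice the area as |[2·(-2) − (-19)·(-10)] + [(-19)·8 − (-17)·(-2)] + [(-17)·15 − (-17)·8] + [(-17)·(-7) − 14·15] + [14·(-10) − 2·(-7)]| = 716, so the area is 358.
Along each edge there are gcd(|Δx|,|Δy|)+1 lattice points, so counting each shared vertex once the boundary has gcd(21,8) + gcd(2,10) + gcd(0,7) + gcd(31,22) + gcd(12,3) = 1+2+7+1+3 = 14.
Pick's theorem gives I = A − B/2 + 1 = 358 − 14/2 + 1 = 352.

352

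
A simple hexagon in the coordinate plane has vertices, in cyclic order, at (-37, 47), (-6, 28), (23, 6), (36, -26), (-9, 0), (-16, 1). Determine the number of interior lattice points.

1601

Using the shoelace formula, 2A = |((-37)·28 − (-6)·47) + ((-6)·6 − 23·28) + (23·(-26) − 36·6) + (36·0 − (-9)·(-26)) + ((-9)·1 − (-16)·0) + ((-16)·47 − (-37)·1)| = 3206, so the area is 1603.
Summing gcd(|Δx|,|Δy|) over the edges gives the boundary count: gcd(31,19) + gcd(29,22) + gcd(13,32) + gcd(45,26) + gcd(7,1) + gcd(21,46) = 1+1+1+1+1+1 = 6.
By Pick's theorem A = I + B/2 − 1, so I = 1603 − 6/2 + 1 = 1601.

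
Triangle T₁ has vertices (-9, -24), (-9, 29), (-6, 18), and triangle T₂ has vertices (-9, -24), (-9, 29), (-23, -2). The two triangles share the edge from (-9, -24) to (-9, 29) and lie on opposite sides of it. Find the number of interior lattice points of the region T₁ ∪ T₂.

The union is the simple quadrilateral with vertices (-9, -24), (-6, 18), (-9, 29), (-23, -2) in order.
The shoelace formula gives twice the area as |[(-9)·18 − (-6)·(-24)] + [(-6)·29 − (-9)·18] + [(-9)·(-2) − (-23)·29] + [(-23)·(-24) − (-9)·(-2)]| = 901, so the area is 450.5.
Along each edge there are gcd(|Δx|,|Δy|)+1 lattice points, so counting each shared vertex once the boundary has gcd(3,42) + gcd(3,11) + gcd(14,31) + gcd(14,22) = 3+1+1+2 = 7.
By Pick's theorem I = A − B/2 + 1 = 450.5 − 7/2 + 1 = 448.

448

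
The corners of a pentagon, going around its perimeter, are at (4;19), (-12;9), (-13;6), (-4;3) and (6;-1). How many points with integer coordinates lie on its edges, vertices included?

10

Along each edge there are gcd(|Δx|,|Δy|)+1 lattice points, so counting each shared vertex once the boundary has gcd(16,10) + gcd(1,3) + gcd(9,3) + gcd(10,4) + gcd(2,20) = 2+1+3+2+2 = 10.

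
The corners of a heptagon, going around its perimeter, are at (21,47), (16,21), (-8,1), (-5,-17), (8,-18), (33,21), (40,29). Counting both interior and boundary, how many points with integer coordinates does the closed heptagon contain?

1202

The shoelace formula gives twice the area as |[21·21 − 16·47] + [16·1 − (-8)·21] + [(-8)·(-17) − (-5)·1] + [(-5)·(-18) − 8·(-17)] + [8·21 − 33·(-18)] + [33·29 − 40·21] + [40·47 − 21·29]| = 2390, so the area is 1195.
The number of boundary lattice points is Σ gcd(|Δx|,|Δy|) = gcd(5,26) + gcd(24,20) + gcd(3,18) + gcd(13,1) + gcd(25,39) + gcd(7,8) + gcd(19,18) = 1+4+3+1+1+1+1 = 12.
Pick's theorem gives I = A − B/2 + 1 = 1195 − 12/2 + 1 = 1190, so the closed region contains I + B = 1190 + 12 = 1202 lattice points.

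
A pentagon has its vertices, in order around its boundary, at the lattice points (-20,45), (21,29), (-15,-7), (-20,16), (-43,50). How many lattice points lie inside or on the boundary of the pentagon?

1453

Using the shoelace formula, 2A = |[(-20)·29 − 21·45] + [21·(-7) − (-15)·29] + [(-15)·16 − (-20)·(-7)] + [(-20)·50 − (-43)·16] + [(-43)·45 − (-20)·50]| = 2864, so the area is 1432.
Along each edge there are gcd(|Δx|,|Δy|)+1 lattice points, so counting each shared vertex once the boundary has gcd(41,16) + gcd(36,36) + gcd(5,23) + gcd(23,34) + gcd(23,5) = 1+36+1+1+1 = 40.
Pick's theorem gives I = A − B/2 + 1 = 1432 − 40/2 + 1 = 1413, so the closed region contains I + B = 1413 + 40 = 1453 lattice points.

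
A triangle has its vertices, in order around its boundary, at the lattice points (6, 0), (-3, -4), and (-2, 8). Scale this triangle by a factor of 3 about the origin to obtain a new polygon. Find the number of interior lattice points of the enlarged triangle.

454

Using the shoelace formula, 2A = |[6·(-4) − (-3)·0] + [(-3)·8 − (-2)·(-4)] + [(-2)·0 − 6·8]| = 104, so the area is 52.
The number of boundary lattice points is Σ gcd(|Δx|,|Δy|) = gcd(9,4) + gcd(1,12) + gcd(8,8) = 1+1+8 = 10.
Scaling by 3 multiplies the area by 3² = 9 (so the new area is 468) and multiplies the boundary lattice-point count by 3, giving 30.
By Pick's theorem, the interior count of the dilated polygon is 468 − 30/2 + 1 = 454.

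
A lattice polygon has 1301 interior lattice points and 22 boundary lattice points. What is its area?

1311

By Pick's theorem, A = I + B/2 − 1 = 1301 + 22/2 − 1 = 1311.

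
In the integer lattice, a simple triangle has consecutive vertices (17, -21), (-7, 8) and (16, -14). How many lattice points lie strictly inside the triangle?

The shoelace formula gives twice the area as |[17·8 − (-7)·(-21)] + [(-7)·(-14) − 16·8] + [16·(-21) − 17·(-14)]| = 139, so the area is 139/2.
Summing gcd(|Δx|,|Δy|) over the edges gives the boundary count: gcd(24,29) + gcd(23,22) + gcd(1,7) = 1+1+1 = 3.
Pick's theorem gives I = A − B/2 + 1 = 139/2 − 3/2 + 1 = 69.

69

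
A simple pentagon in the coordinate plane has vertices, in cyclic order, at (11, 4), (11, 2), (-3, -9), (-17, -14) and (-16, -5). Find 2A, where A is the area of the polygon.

By the shoelace formula, twice the signed area is |[11·2 − 11·4] + [11·(-9) − (-3)·2] + [(-3)·(-14) − (-17)·(-9)] + [(-17)·(-5) − (-16)·(-14)] + [(-16)·4 − 11·(-5)]| = 374, so the area is 187.

374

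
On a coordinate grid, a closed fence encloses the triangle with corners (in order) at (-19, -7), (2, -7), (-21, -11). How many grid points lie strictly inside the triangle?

By the shoelace formula, twice the signed area is |[(-19)·(-7) − 2·(-7)] + [2·(-11) − (-21)·(-7)] + [(-21)·(-7) − (-19)·(-11)]| = 84, so the area is 42.
Along each edge there are gcd(|Δx|,|Δy|)+1 lattice points, so counting each shared vertex once the boundary has gcd(21,0) + gcd(23,4) + gcd(2,4) = 21+1+2 = 24.
By Pick's theorem A = I + B/2 − 1, so I = 42 − 24/2 + 1 = 31.

31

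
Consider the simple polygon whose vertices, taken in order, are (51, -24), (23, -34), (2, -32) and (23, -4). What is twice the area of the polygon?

The shoelace formula gives twice the area as |[51·(-34) − 23·(-24)] + [23·(-32) − 2·(-34)] + [2·(-4) − 23·(-32)] + [23·(-24) − 51·(-4)]| = 1470, so the area is 735.

1470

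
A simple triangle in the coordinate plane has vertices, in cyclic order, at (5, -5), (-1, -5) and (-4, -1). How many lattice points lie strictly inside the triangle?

By the shoelace formula, twice the signed area is |(5·(-5) − (-1)·(-5)) + ((-1)·(-1) − (-4)·(-5)) + ((-4)·(-5) − 5·(-1))| = 24, so the area is 12.
The number of boundary lattice points is Σ gcd(|Δx|,|Δy|) = gcd(6,0) + gcd(3,4) + gcd(9,4) = 6+1+1 = 8.
By Pick's theorem A = I + B/2 − 1, so I = 12 − 8/2 + 1 = 9.

9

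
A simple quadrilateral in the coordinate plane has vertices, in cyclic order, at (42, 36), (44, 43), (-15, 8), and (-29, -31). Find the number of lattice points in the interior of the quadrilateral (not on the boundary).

1086

Using the shoelace formula, 2A = |[42·43 − 44·36] + [44·8 − (-15)·43] + [(-15)·(-31) − (-29)·8] + [(-29)·36 − 42·(-31)]| = 2174, so the area is 1087.
The number of boundary lattice points is Σ gcd(|Δx|,|Δy|) = gcd(2,7) + gcd(59,35) + gcd(14,39) + gcd(71,67) = 1+1+1+1 = 4.
By Pick's theorem A = I + B/2 − 1, so I = 1087 − 4/2 + 1 = 1086.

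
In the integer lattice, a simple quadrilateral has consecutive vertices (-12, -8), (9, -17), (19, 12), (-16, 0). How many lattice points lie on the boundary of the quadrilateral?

Along each edge there are gcd(|Δx|,|Δy|)+1 lattice points, so counting each shared vertex once the boundary has gcd(21,9) + gcd(10,29) + gcd(35,12) + gcd(4,8) = 3+1+1+4 = 9.

9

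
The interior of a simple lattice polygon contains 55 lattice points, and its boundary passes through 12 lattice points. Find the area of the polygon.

60

Pick's theorem states A = I + B/2 − 1, so A = 55 + 12/2 − 1 = 60.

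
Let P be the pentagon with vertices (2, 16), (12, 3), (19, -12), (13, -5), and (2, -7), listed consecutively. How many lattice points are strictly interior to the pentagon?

168

By the shoelace formula, twice the signed area is |(2·3 − 12·16) + (12·(-12) − 19·3) + (19·(-5) − 13·(-12)) + (13·(-7) − 2·(-5)) + (2·16 − 2·(-7))| = 361, so the area is 361/2.
Along each edge there are gcd(|Δx|,|Δy|)+1 lattice points, so counting each shared vertex once the boundary has gcd(10,13) + gcd(7,15) + gcd(6,7) + gcd(11,2) + gcd(0,23) = 1+1+1+1+23 = 27.
Pick's theorem gives I = A − B/2 + 1 = 361/2 − 27/2 + 1 = 168.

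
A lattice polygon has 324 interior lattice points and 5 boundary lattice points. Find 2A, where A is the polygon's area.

651

Pick's theorem states A = I + B/2 − 1, so A = 324 + 5/2 − 1 = 651/2.
Hence 2A = 651.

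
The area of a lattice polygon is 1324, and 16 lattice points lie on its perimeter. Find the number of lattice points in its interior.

Pick's theorem A = I + B/2 − 1 rearranges to I = A − B/2 + 1 = 1324 − 16/2 + 1 = 1317.

1317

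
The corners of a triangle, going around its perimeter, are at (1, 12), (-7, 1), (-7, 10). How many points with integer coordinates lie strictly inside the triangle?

31

By the shoelace formula, twice the signed area is |(1·1 − (-7)·12) + ((-7)·10 − (-7)·1) + ((-7)·12 − 1·10)| = 72, so the area is 36.
Summing gcd(|Δx|,|Δy|) over the edges gives the boundary count: gcd(8,11) + gcd(0,9) + gcd(8,2) = 1+9+2 = 12.
Pick's theorem gives I = A − B/2 + 1 = 36 − 12/2 + 1 = 31.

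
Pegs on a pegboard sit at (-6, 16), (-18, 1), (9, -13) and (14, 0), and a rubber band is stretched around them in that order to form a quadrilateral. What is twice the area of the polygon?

By the shoelace formula, twice the signed area is |((-6)·1 − (-18)·16) + ((-18)·(-13) − 9·1) + (9·0 − 14·(-13)) + (14·16 − (-6)·0)| = 913, so the area is 913/2.

913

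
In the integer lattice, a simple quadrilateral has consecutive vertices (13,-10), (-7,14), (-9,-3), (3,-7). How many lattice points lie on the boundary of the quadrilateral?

Summing gcd(|Δx|,|Δy|) over the edges gives the boundary count: gcd(20,24) + gcd(2,17) + gcd(12,4) + gcd(10,3) = 4+1+4+1 = 10.

10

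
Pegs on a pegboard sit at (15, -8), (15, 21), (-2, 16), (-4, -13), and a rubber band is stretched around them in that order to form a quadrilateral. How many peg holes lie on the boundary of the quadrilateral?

Summing gcd(|Δx|,|Δy|) over the edges gives the boundary count: gcd(0,29) + gcd(17,5) + gcd(2,29) + gcd(19,5) = 29+1+1+1 = 32.

32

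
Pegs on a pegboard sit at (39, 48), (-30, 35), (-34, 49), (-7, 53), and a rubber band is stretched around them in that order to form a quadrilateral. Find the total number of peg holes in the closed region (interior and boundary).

By the shoelace formula, twice the signed area is |(39·35 − (-30)·48) + ((-30)·49 − (-34)·35) + ((-34)·53 − (-7)·49) + ((-7)·48 − 39·53)| = 1337, so the area is 668.5.
Summing gcd(|Δx|,|Δy|) over the edges gives the boundary count: gcd(69,13) + gcd(4,14) + gcd(27,4) + gcd(46,5) = 1+2+1+1 = 5.
Pick's theorem gives I = A − B/2 + 1 = 668.5 − 5/2 + 1 = 667, so the closed region contains I + B = 667 + 5 = 672 lattice points.

672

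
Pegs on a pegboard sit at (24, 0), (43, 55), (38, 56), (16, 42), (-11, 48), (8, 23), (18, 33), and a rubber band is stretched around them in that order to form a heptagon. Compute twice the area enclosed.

By the shoelace formula, twice the signed area is |[24·55 − 43·0] + [43·56 − 38·55] + [38·42 − 16·56] + [16·48 − (-11)·42] + [(-11)·23 − 8·48] + [8·33 − 18·23] + [18·0 − 24·33]| = 1989, so the area is 1989/2.

1989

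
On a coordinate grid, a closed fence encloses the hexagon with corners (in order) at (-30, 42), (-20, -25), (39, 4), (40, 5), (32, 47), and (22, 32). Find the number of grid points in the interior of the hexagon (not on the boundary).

3052

Using the shoelace formula, 2A = |[(-30)·(-25) − (-20)·42] + [(-20)·4 − 39·(-25)] + [39·5 − 40·4] + [40·47 − 32·5] + [32·32 − 22·47] + [22·42 − (-30)·32]| = 6114, so the area is 3057.
The number of boundary lattice points is Σ gcd(|Δx|,|Δy|) = gcd(10,67) + gcd(59,29) + gcd(1,1) + gcd(8,42) + gcd(10,15) + gcd(52,10) = 1+1+1+2+5+2 = 12.
Pick's theorem gives I = A − B/2 + 1 = 3057 − 12/2 + 1 = 3052.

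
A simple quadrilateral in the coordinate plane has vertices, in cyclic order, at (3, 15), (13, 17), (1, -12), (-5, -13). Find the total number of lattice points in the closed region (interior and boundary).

Using the shoelace formula, 2A = |(3·17 − 13·15) + (13·(-12) − 1·17) + (1·(-13) − (-5)·(-12)) + ((-5)·15 − 3·(-13))| = 426, so the area is 213.
The number of boundary lattice points is Σ gcd(|Δx|,|Δy|) = gcd(10,2) + gcd(12,29) + gcd(6,1) + gcd(8,28) = 2+1+1+4 = 8.
Pick's theorem gives I = A − B/2 + 1 = 213 − 8/2 + 1 = 210, so the closed region contains I + B = 210 + 8 = 218 lattice points.

218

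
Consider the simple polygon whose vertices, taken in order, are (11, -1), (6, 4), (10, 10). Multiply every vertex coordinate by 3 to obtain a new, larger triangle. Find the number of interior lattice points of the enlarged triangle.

214

By the shoelace formula, twice the signed area is |(11·4 − 6·(-1)) + (6·10 − 10·4) + (10·(-1) − 11·10)| = 50, so the area is 25.
Along each edge there are gcd(|Δx|,|Δy|)+1 lattice points, so counting each shared vertex once the boundary has gcd(5,5) + gcd(4,6) + gcd(1,11) = 5+2+1 = 8.
Scaling by 3 multiplies the area by 3² = 9 (so the new area is 225) and multiplies the boundary lattice-point count by 3, giving 24.
By Pick's theorem, the interior count of the dilated polygon is 225 − 24/2 + 1 = 214.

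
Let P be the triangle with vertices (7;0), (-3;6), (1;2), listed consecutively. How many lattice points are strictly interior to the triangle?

5

By the shoelace formula, twice the signed area is |[7·6 − (-3)·0] + [(-3)·2 − 1·6] + [1·0 − 7·2]| = 16, so the area is 8.
The number of boundary lattice points is Σ gcd(|Δx|,|Δy|) = gcd(10,6) + gcd(4,4) + gcd(6,2) = 2+4+2 = 8.
Pick's theorem gives I = A − B/2 + 1 = 8 − 8/2 + 1 = 5.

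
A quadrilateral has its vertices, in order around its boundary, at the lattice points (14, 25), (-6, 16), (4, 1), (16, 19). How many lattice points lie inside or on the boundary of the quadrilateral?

The shoelace formula gives twice the area as |(14·16 − (-6)·25) + ((-6)·1 − 4·16) + (4·19 − 16·1) + (16·25 − 14·19)| = 498, so the area is 249.
The number of boundary lattice points is Σ gcd(|Δx|,|Δy|) = gcd(20,9) + gcd(10,15) + gcd(12,18) + gcd(2,6) = 1+5+6+2 = 14.
Pick's theorem gives I = A − B/2 + 1 = 249 − 14/2 + 1 = 243, so the closed region contains I + B = 243 + 14 = 257 lattice points.

257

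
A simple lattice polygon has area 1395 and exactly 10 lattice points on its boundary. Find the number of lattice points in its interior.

From Pick's theorem, I = A − B/2 + 1 = 1395 − 10/2 + 1 = 1391.

1391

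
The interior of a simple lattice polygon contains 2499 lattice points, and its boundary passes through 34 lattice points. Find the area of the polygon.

2515

Pick's theorem states A = I + B/2 − 1, so A = 2499 + 34/2 − 1 = 2515.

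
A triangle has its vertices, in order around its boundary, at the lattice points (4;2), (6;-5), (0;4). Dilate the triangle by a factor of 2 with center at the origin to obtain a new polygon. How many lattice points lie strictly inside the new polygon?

43

By the shoelace formula, twice the signed area is |(4·(-5) − 6·2) + (6·4 − 0·(-5)) + (0·2 − 4·4)| = 24, so the area is 12.
Along each edge there are gcd(|Δx|,|Δy|)+1 lattice points, so counting each shared vertex once the boundary has gcd(2,7) + gcd(6,9) + gcd(4,2) = 1+3+2 = 6.
Scaling by 2 multiplies the area by 2² = 4 (so the new area is 48) and multiplies the boundary lattice-point count by 2, giving 12.
By Pick's theorem, the interior count of the dilated polygon is 48 − 12/2 + 1 = 43.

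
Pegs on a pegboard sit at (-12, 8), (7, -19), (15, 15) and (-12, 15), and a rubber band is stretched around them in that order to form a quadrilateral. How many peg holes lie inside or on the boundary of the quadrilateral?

545

Using the shoelace formula, 2A = |((-12)·(-19) − 7·8) + (7·15 − 15·(-19)) + (15·15 − (-12)·15) + ((-12)·8 − (-12)·15)| = 1051, so the area is 525.5.
The number of boundary lattice points is Σ gcd(|Δx|,|Δy|) = gcd(19,27) + gcd(8,34) + gcd(27,0) + gcd(0,7) = 1+2+27+7 = 37.
Pick's theorem gives I = A − B/2 + 1 = 525.5 − 37/2 + 1 = 508, so the closed region contains I + B = 508 + 37 = 545 lattice points.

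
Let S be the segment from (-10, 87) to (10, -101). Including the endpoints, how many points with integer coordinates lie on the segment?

The number of lattice points on a segment between lattice points is gcd(|Δx|,|Δy|) + 1 = gcd(20,188) + 1 = 4 + 1 = 5.

5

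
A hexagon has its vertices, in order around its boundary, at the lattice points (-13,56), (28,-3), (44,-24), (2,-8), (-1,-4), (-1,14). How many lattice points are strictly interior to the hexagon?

1127

The shoelace formula gives twice the area as |[(-13)·(-3) − 28·56] + [28·(-24) − 44·(-3)] + [44·(-8) − 2·(-24)] + [2·(-4) − (-1)·(-8)] + [(-1)·14 − (-1)·(-4)] + [(-1)·56 − (-13)·14]| = 2281, so the area is 1140.5.
Along each edge there are gcd(|Δx|,|Δy|)+1 lattice points, so counting each shared vertex once the boundary has gcd(41,59) + gcd(16,21) + gcd(42,16) + gcd(3,4) + gcd(0,18) + gcd(12,42) = 1+1+2+1+18+6 = 29.
Pick's theorem gives I = A − B/2 + 1 = 1140.5 − 29/2 + 1 = 1127.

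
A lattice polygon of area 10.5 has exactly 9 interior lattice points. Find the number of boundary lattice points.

5

Pick's theorem gives A = I + B/2 − 1, so B = 2(A − I + 1) = 2(10.5 − 9 + 1) = 5.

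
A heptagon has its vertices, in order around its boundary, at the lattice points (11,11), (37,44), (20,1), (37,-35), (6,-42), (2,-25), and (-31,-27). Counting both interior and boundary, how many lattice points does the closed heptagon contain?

The shoelace formula gives twice the area as |[11·44 − 37·11] + [37·1 − 20·44] + [20·(-35) − 37·1] + [37·(-42) − 6·(-35)] + [6·(-25) − 2·(-42)] + [2·(-27) − (-31)·(-25)] + [(-31)·11 − 11·(-27)]| = 3786, so the area is 1893.
Summing gcd(|Δx|,|Δy|) over the edges gives the boundary count: gcd(26,33) + gcd(17,43) + gcd(17,36) + gcd(31,7) + gcd(4,17) + gcd(33,2) + gcd(42,38) = 1+1+1+1+1+1+2 = 8.
Pick's theorem gives I = A − B/2 + 1 = 1893 − 8/2 + 1 = 1890, so the closed region contains I + B = 1890 + 8 = 1898 lattice points.

1898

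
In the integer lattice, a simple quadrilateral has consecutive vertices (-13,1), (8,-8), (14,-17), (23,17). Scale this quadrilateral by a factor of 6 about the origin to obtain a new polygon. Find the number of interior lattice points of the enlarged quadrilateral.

16978

By the shoelace formula, twice the signed area is |((-13)·(-8) − 8·1) + (8·(-17) − 14·(-8)) + (14·17 − 23·(-17)) + (23·1 − (-13)·17)| = 945, so the area is 472.5.
Summing gcd(|Δx|,|Δy|) over the edges gives the boundary count: gcd(21,9) + gcd(6,9) + gcd(9,34) + gcd(36,16) = 3+3+1+4 = 11.
Scaling by 6 multiplies the area by 6² = 36 (so the new area is 17010) and multiplies the boundary lattice-point count by 6, giving 66.
By Pick's theorem, the interior count of the dilated polygon is 17010 − 66/2 + 1 = 16978.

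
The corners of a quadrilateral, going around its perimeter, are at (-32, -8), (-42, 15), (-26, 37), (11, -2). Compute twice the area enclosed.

2487

Using the shoelace formula, 2A = |[(-32)·15 − (-42)·(-8)] + [(-42)·37 − (-26)·15] + [(-26)·(-2) − 11·37] + [11·(-8) − (-32)·(-2)]| = 2487, so the area is 2487/2.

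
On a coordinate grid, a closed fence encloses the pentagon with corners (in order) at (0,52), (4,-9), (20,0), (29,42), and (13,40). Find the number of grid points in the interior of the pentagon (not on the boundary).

The shoelace formula gives twice the area as |(0·(-9) − 4·52) + (4·0 − 20·(-9)) + (20·42 − 29·0) + (29·40 − 13·42) + (13·52 − 0·40)| = 2102, so the area is 1051.
Along each edge there are gcd(|Δx|,|Δy|)+1 lattice points, so counting each shared vertex once the boundary has gcd(4,61) + gcd(16,9) + gcd(9,42) + gcd(16,2) + gcd(13,12) = 1+1+3+2+1 = 8.
Pick's theorem gives I = A − B/2 + 1 = 1051 − 8/2 + 1 = 1048.

1048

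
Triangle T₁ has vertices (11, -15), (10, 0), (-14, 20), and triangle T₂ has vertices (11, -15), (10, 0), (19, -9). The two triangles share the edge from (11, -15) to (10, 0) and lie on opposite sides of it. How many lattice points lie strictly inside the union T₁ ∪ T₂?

224

The union is the simple quadrilateral with vertices (11, -15), (-14, 20), (10, 0), (19, -9) in order.
Using the shoelace formula, 2A = |(11·20 − (-14)·(-15)) + ((-14)·0 − 10·20) + (10·(-9) − 19·0) + (19·(-15) − 11·(-9))| = 466, so the area is 233.
Summing gcd(|Δx|,|Δy|) over the edges gives the boundary count: gcd(25,35) + gcd(24,20) + gcd(9,9) + gcd(8,6) = 5+4+9+2 = 20.
By Pick's theorem I = A − B/2 + 1 = 233 − 20/2 + 1 = 224.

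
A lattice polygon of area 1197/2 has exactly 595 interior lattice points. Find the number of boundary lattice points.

Pick's theorem gives A = I + B/2 − 1, so B = 2(A − I + 1) = 2(1197/2 − 595 + 1) = 9.

9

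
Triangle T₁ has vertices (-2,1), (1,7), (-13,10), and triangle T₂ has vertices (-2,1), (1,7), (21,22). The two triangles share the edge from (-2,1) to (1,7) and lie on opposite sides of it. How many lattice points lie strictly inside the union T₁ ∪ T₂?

The union is the simple quadrilateral with vertices (-2,1), (-13,10), (1,7), (21,22) in order.
By the shoelace formula, twice the signed area is |((-2)·10 − (-13)·1) + ((-13)·7 − 1·10) + (1·22 − 21·7) + (21·1 − (-2)·22)| = 168, so the area is 84.
Summing gcd(|Δx|,|Δy|) over the edges gives the boundary count: gcd(11,9) + gcd(14,3) + gcd(20,15) + gcd(23,21) = 1+1+5+1 = 8.
By Pick's theorem I = A − B/2 + 1 = 84 − 8/2 + 1 = 81.

81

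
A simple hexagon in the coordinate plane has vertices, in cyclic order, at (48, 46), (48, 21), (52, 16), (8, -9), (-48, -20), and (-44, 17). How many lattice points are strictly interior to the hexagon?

Using the shoelace formula, 2A = |[48·21 − 48·46] + [48·16 − 52·21] + [52·(-9) − 8·16] + [8·(-20) − (-48)·(-9)] + [(-48)·17 − (-44)·(-20)] + [(-44)·46 − 48·17]| = 7248, so the area is 3624.
Summing gcd(|Δx|,|Δy|) over the edges gives the boundary count: gcd(0,25) + gcd(4,5) + gcd(44,25) + gcd(56,11) + gcd(4,37) + gcd(92,29) = 25+1+1+1+1+1 = 30.
By Pick's theorem A = I + B/2 − 1, so I = 3624 − 30/2 + 1 = 3610.

3610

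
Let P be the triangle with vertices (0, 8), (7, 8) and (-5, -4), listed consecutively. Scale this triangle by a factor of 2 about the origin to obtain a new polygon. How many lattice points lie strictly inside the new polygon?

Using the shoelace formula, 2A = |(0·8 − 7·8) + (7·(-4) − (-5)·8) + ((-5)·8 − 0·(-4))| = 84, so the area is 42.
Summing gcd(|Δx|,|Δy|) over the edges gives the boundary count: gcd(7,0) + gcd(12,12) + gcd(5,12) = 7+12+1 = 20.
Scaling by 2 multiplies the area by 2² = 4 (so the new area is 168) and multiplies the boundary lattice-point count by 2, giving 40.
By Pick's theorem, the interior count of the dilated polygon is 168 − 40/2 + 1 = 149.

149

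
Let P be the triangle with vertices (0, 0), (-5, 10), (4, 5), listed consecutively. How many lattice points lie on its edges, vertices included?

7

Along each edge there are gcd(|Δx|,|Δy|)+1 lattice points, so counting each shared vertex once the boundary has gcd(5,10) + gcd(9,5) + gcd(4,5) = 5+1+1 = 7.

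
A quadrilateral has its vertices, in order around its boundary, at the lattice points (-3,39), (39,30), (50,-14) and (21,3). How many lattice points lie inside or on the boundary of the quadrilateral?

1207

By the shoelace formula, twice the signed area is |((-3)·30 − 39·39) + (39·(-14) − 50·30) + (50·3 − 21·(-14)) + (21·39 − (-3)·3)| = 2385, so the area is 1192.5.
Summing gcd(|Δx|,|Δy|) over the edges gives the boundary count: gcd(42,9) + gcd(11,44) + gcd(29,17) + gcd(24,36) = 3+11+1+12 = 27.
Pick's theorem gives I = A − B/2 + 1 = 1192.5 − 27/2 + 1 = 1180, so the closed region contains I + B = 1180 + 27 = 1207 lattice points.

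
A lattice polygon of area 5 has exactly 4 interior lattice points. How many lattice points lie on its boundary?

Pick's theorem gives A = I + B/2 − 1, so B = 2(A − I + 1) = 2(5 − 4 + 1) = 4.

4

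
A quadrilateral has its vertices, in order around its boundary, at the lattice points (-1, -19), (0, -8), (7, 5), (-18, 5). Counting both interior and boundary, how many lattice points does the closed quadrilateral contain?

283

Using the shoelace formula, 2A = |((-1)·(-8) − 0·(-19)) + (0·5 − 7·(-8)) + (7·5 − (-18)·5) + ((-18)·(-19) − (-1)·5)| = 536, so the area is 268.
Summing gcd(|Δx|,|Δy|) over the edges gives the boundary count: gcd(1,11) + gcd(7,13) + gcd(25,0) + gcd(17,24) = 1+1+25+1 = 28.
Pick's theorem gives I = A − B/2 + 1 = 268 − 28/2 + 1 = 255, so the closed region contains I + B = 255 + 28 = 283 lattice points.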